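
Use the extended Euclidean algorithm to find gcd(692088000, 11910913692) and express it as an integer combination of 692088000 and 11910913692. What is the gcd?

Repeated division:
11910913692 = 17·692088000 + 145417692
692088000 = 4·145417692 + 110417232
145417692 = 1·110417232 + 35000460
110417232 = 3·35000460 + 5415852
35000460 = 6·5415852 + 2505348
5415852 = 2·2505348 + 405156
2505348 = 6·405156 + 74412
405156 = 5·74412 + 33096
74412 = 2·33096 + 8220
33096 = 4·8220 + 216
8220 = 38·216 + 12
216 = 18·12 + 0
gcd(692088000, 11910913692) = 12.
Express as a combination:
12 = 8220 − 38·216
12 = −38·33096 + 153·8220
12 = 153·74412 − 344·33096
12 = −344·405156 + 1873·74412
12 = 1873·2505348 − 11582·405156
12 = −11582·5415852 + 25037·2505348
12 = 25037·35000460 − 161804·5415852
12 = −161804·110417232 + 510449·35000460
12 = 510449·145417692 − 672253·110417232
12 = −672253·692088000 + 3199461·145417692
12 = 3199461·11910913692 − 55063090·692088000
So 12 = (3199461)·11910913692 + (-55063090)·692088000.

12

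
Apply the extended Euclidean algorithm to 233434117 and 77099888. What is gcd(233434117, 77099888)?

1

Apply Euclid's algorithm to 233434117 and 77099888:
233434117 = 3*77099888 + 2134453
77099888 = 36*2134453 + 259580
2134453 = 8*259580 + 57813
259580 = 4*57813 + 28328
57813 = 2*28328 + 1157
28328 = 24*1157 + 560
1157 = 2*560 + 37
560 = 15*37 + 5
37 = 7*5 + 2
5 = 2*2 + 1
2 = 2*1 + 0
gcd(233434117, 77099888) = 1.
Back-substituting:
1 = 5 − 2·2
1 = −2·37 + 15·5
1 = 15·560 − 227·37
1 = −227·1157 + 469·560
1 = 469·28328 − 11483·1157
1 = −11483·57813 + 23435·28328
1 = 23435·259580 − 105223·57813
1 = −105223·2134453 + 865219·259580
1 = 865219·77099888 − 31253107·2134453
1 = −31253107·233434117 + 94624540·77099888
So 1 = (-31253107)·233434117 + (94624540)·77099888.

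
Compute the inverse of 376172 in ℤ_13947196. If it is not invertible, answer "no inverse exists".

no inverse exists

Compute gcd(376172, 13947196):
13947196 = 37×376172 + 28832
376172 = 13×28832 + 1356
28832 = 21×1356 + 356
1356 = 3×356 + 288
356 = 1×288 + 68
288 = 4×68 + 16
68 = 4×16 + 4
16 = 4×4 + 0
The gcd is 4, not 1, hence no inverse exists.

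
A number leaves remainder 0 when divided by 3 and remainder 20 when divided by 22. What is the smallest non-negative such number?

Write x = 0 + 3·k. Then 3·k ≡ 20 − 0 ≡ 20 (mod 22).
Need 3⁻¹ mod 22. Extended Euclid on (22, 3):
22 = 7·3 + 1
3 = 3·1 + 0
Back-substitute:
1 = 22 − 7·3
3⁻¹ ≡ 15 (mod 22), so k ≡ 15·20 ≡ 14 (mod 22).
x = 0 + 3·14 = 42.

42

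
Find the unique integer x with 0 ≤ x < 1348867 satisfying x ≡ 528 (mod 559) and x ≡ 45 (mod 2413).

Write x = 528 + 559·k. Then 559·k ≡ 45 − 528 ≡ 1930 (mod 2413).
Need 559⁻¹ mod 2413. Extended Euclid on (2413, 559):
2413 = 4·559 + 177
559 = 3·177 + 28
177 = 6·28 + 9
28 = 3·9 + 1
9 = 9·1 + 0
Back-substitute:
1 = 28 − 3·9
1 = −3·177 + 19·28
1 = 19·559 − 60·177
1 = −60·2413 + 259·559
559⁻¹ ≡ 259 (mod 2413), so k ≡ 259·1930 ≡ 379 (mod 2413).
x = 528 + 559·379 = 212389.

212389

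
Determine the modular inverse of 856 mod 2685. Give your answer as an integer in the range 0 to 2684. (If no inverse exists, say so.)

Extended Euclidean algorithm:
2685 = 3×856 + 117
856 = 7×117 + 37
117 = 3×37 + 6
37 = 6×6 + 1
6 = 6×1 + 0
Since gcd(856, 2685) = 1, back-substitute to write 1 as a combination:
1 = 37 − 6·6
1 = −6·117 + 19·37
1 = 19·856 − 139·117
1 = −139·2685 + 436·856
So 856·436 ≡ 1 (mod 2685).

436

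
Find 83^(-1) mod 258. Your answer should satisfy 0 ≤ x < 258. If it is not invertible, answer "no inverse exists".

143

gcd(258, 83) by repeated division:
258 = 3*83 + 9
83 = 9*9 + 2
9 = 4*2 + 1
2 = 2*1 + 0
The gcd is 1. Working backward:
1 = 9 − 4·2
1 = −4·83 + 37·9
1 = 37·258 − 115·83
Hence 83⁻¹ ≡ -115 ≡ 143 (mod 258).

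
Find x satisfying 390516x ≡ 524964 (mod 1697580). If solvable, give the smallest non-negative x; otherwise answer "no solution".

66389

First find gcd(390516, 1697580):
1697580 = 4×390516 + 135516
390516 = 2×135516 + 119484
135516 = 1×119484 + 16032
119484 = 7×16032 + 7260
16032 = 2×7260 + 1512
7260 = 4×1512 + 1212
1512 = 1×1212 + 300
1212 = 4×300 + 12
300 = 25×12 + 0
gcd = 12 and 12 | 524964, so solutions exist. Divide through by 12: 32543x ≡ 43747 (mod 141465).
Now find 32543⁻¹ mod 141465:
141465 = 4*32543 + 11293
32543 = 2*11293 + 9957
11293 = 1*9957 + 1336
9957 = 7*1336 + 605
1336 = 2*605 + 126
605 = 4*126 + 101
126 = 1*101 + 25
101 = 4*25 + 1
25 = 25*1 + 0
Back-substitute:
1 = 101 − 4·25
1 = −4·126 + 5·101
1 = 5·605 − 24·126
1 = −24·1336 + 53·605
1 = 53·9957 − 395·1336
1 = −395·11293 + 448·9957
1 = 448·32543 − 1291·11293
1 = −1291·141465 + 5612·32543
So 32543⁻¹ ≡ 5612 (mod 141465).
Then x ≡ 5612·43747 ≡ 66389 (mod 141465); the smallest non-negative solution is x = 66389.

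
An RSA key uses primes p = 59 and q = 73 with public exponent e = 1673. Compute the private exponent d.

2249

φ(n) = (p−1)(q−1) = 58·72 = 4176.
Need d with 1673·d ≡ 1 (mod 4176). Apply the extended Euclidean algorithm:
4176 = 2*1673 + 830
1673 = 2*830 + 13
830 = 63*13 + 11
13 = 1*11 + 2
11 = 5*2 + 1
2 = 2*1 + 0
Back-substitute:
1 = 11 − 5·2
1 = −5·13 + 6·11
1 = 6·830 − 383·13
1 = −383·1673 + 772·830
1 = 772·4176 − 1927·1673
So 1673·(-1927) ≡ 1 (mod 4176), hence d ≡ -1927 ≡ 2249 (mod 4176).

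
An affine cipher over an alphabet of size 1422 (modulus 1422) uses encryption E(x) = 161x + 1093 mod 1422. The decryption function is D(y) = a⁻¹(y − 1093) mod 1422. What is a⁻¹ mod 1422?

53

Run Euclid on (1422, 161):
1422 = 8·161 + 134
161 = 1·134 + 27
134 = 4·27 + 26
27 = 1·26 + 1
26 = 26·1 + 0
The gcd is 1. Working backward:
1 = 27 − 26
1 = −134 + 5·27
1 = 5·161 − 6·134
1 = −6·1422 + 53·161
So 161·53 ≡ 1 (mod 1422).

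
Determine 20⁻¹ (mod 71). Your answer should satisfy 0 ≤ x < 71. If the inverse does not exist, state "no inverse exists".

32

Extended Euclidean algorithm:
71 = 3·20 + 11
20 = 1·11 + 9
11 = 1·9 + 2
9 = 4·2 + 1
2 = 2·1 + 0
Since gcd(20, 71) = 1, back-substitute to write 1 as a combination:
1 = 9 − 4·2
1 = −4·11 + 5·9
1 = 5·20 − 9·11
1 = −9·71 + 32·20
So 20·32 ≡ 1 (mod 71).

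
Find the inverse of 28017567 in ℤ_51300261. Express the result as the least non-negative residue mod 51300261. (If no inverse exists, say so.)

Compute gcd(28017567, 51300261):
51300261 = 1·28017567 + 23282694
28017567 = 1·23282694 + 4734873
23282694 = 4·4734873 + 4343202
4734873 = 1·4343202 + 391671
4343202 = 11·391671 + 34821
391671 = 11·34821 + 8640
34821 = 4·8640 + 261
8640 = 33·261 + 27
261 = 9·27 + 18
27 = 1·18 + 9
18 = 2·9 + 0
gcd(28017567, 51300261) = 9 ≠ 1, so 28017567 has no multiplicative inverse modulo 51300261.

no inverse exists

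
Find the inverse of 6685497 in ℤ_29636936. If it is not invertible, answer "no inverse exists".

no inverse exists

Euclidean algorithm on 29636936, 6685497:
29636936 = 4×6685497 + 2894948
6685497 = 2×2894948 + 895601
2894948 = 3×895601 + 208145
895601 = 4×208145 + 63021
208145 = 3×63021 + 19082
63021 = 3×19082 + 5775
19082 = 3×5775 + 1757
5775 = 3×1757 + 504
1757 = 3×504 + 245
504 = 2×245 + 14
245 = 17×14 + 7
14 = 2×7 + 0
gcd(6685497, 29636936) = 7 ≠ 1, so 6685497 has no multiplicative inverse modulo 29636936.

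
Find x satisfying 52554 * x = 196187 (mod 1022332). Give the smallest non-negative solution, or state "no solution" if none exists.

gcd(52554, 1022332):
1022332 = 19·52554 + 23806
52554 = 2·23806 + 4942
23806 = 4·4942 + 4038
4942 = 1·4038 + 904
4038 = 4·904 + 422
904 = 2·422 + 60
422 = 7·60 + 2
60 = 30·2 + 0
gcd = 2, but 2 ∤ 196187, so the congruence has no solution.

no solution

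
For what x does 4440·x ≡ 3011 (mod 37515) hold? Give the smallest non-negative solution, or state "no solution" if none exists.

no solution

gcd(4440, 37515):
37515 = 8×4440 + 1995
4440 = 2×1995 + 450
1995 = 4×450 + 195
450 = 2×195 + 60
195 = 3×60 + 15
60 = 4×15 + 0
gcd = 15, but 15 ∤ 3011, so the congruence has no solution.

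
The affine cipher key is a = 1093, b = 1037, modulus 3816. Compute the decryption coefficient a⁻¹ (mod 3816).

3013

Run Euclid on (3816, 1093):
3816 = 3*1093 + 537
1093 = 2*537 + 19
537 = 28*19 + 5
19 = 3*5 + 4
5 = 1*4 + 1
4 = 4*1 + 0
Since gcd(1093, 3816) = 1, back-substitute to write 1 as a combination:
1 = 5 − 4
1 = −19 + 4·5
1 = 4·537 − 113·19
1 = −113·1093 + 230·537
1 = 230·3816 − 803·1093
So 1093·(-803) ≡ 1 (mod 3816), and -803 ≡ 3013 (mod 3816).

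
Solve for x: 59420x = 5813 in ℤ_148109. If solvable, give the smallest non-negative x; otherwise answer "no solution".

First find gcd(59420, 148109):
148109 = 2·59420 + 29269
59420 = 2·29269 + 882
29269 = 33·882 + 163
882 = 5·163 + 67
163 = 2·67 + 29
67 = 2·29 + 9
29 = 3·9 + 2
9 = 4·2 + 1
2 = 2·1 + 0
gcd = 1, so a unique solution mod 148109 exists.
Back-substitute for the Bézout coefficients:
1 = 9 − 4·2
1 = −4·29 + 13·9
1 = 13·67 − 30·29
1 = −30·163 + 73·67
1 = 73·882 − 395·163
1 = −395·29269 + 13108·882
1 = 13108·59420 − 26611·29269
1 = −26611·148109 + 66330·59420
So 59420·(66330) ≡ 1 (mod 148109), giving 59420⁻¹ ≡ 66330.
x ≡ 59420⁻¹·5813 ≡ 66330·5813 ≡ 48563 (mod 148109).

48563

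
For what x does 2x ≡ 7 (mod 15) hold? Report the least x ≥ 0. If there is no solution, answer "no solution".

First find gcd(2, 15):
15 = 7*2 + 1
2 = 2*1 + 0
gcd = 1, so a unique solution mod 15 exists.
Back-substitute for the Bézout coefficients:
1 = 15 − 7·2
So 2·(-7) ≡ 1 (mod 15), giving 2⁻¹ ≡ 8.
x ≡ 2⁻¹·7 ≡ 8·7 ≡ 11 (mod 15).

11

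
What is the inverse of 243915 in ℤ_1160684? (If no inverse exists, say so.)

no inverse exists

Euclidean algorithm on 1160684, 243915:
1160684 = 4*243915 + 185024
243915 = 1*185024 + 58891
185024 = 3*58891 + 8351
58891 = 7*8351 + 434
8351 = 19*434 + 105
434 = 4*105 + 14
105 = 7*14 + 7
14 = 2*7 + 0
Since gcd = 7 > 1, 243915 is not a unit mod 1160684.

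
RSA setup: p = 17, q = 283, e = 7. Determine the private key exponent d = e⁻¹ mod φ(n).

φ(n) = (p−1)(q−1) = 16·282 = 4512.
Need d with 7·d ≡ 1 (mod 4512). Apply the extended Euclidean algorithm:
4512 = 644×7 + 4
7 = 1×4 + 3
4 = 1×3 + 1
3 = 3×1 + 0
Back-substitute:
1 = 4 − 3
1 = −7 + 2·4
1 = 2·4512 − 1289·7
So 7·(-1289) ≡ 1 (mod 4512), hence d ≡ -1289 ≡ 3223 (mod 4512).

3223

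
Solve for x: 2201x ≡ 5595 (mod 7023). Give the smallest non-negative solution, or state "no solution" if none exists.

First find gcd(2201, 7023):
7023 = 3×2201 + 420
2201 = 5×420 + 101
420 = 4×101 + 16
101 = 6×16 + 5
16 = 3×5 + 1
5 = 5×1 + 0
gcd = 1, so a unique solution mod 7023 exists.
Back-substitute for the Bézout coefficients:
1 = 16 − 3·5
1 = −3·101 + 19·16
1 = 19·420 − 79·101
1 = −79·2201 + 414·420
1 = 414·7023 − 1321·2201
So 2201·(-1321) ≡ 1 (mod 7023), giving 2201⁻¹ ≡ 5702.
x ≡ 2201⁻¹·5595 ≡ 5702·5595 ≡ 4224 (mod 7023).

4224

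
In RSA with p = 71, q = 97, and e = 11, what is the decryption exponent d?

φ(n) = (p−1)(q−1) = 70·96 = 6720.
Need d with 11·d ≡ 1 (mod 6720). Apply the extended Euclidean algorithm:
6720 = 610×11 + 10
11 = 1×10 + 1
10 = 10×1 + 0
Back-substitute:
1 = 11 − 10
1 = −6720 + 611·11
So 11·611 ≡ 1 (mod 6720), hence d = 611.

611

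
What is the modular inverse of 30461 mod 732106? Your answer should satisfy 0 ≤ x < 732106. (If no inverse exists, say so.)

gcd(732106, 30461) by repeated division:
732106 = 24×30461 + 1042
30461 = 29×1042 + 243
1042 = 4×243 + 70
243 = 3×70 + 33
70 = 2×33 + 4
33 = 8×4 + 1
4 = 4×1 + 0
gcd = 1, so the inverse exists. Back-substitute:
1 = 33 − 8·4
1 = −8·70 + 17·33
1 = 17·243 − 59·70
1 = −59·1042 + 253·243
1 = 253·30461 − 7396·1042
1 = −7396·732106 + 177757·30461
So 30461·177757 ≡ 1 (mod 732106).

177757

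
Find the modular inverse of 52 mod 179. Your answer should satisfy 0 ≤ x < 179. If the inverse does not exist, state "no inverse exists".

31

Extended Euclidean algorithm:
179 = 3×52 + 23
52 = 2×23 + 6
23 = 3×6 + 5
6 = 1×5 + 1
5 = 5×1 + 0
Since gcd(52, 179) = 1, back-substitute to write 1 as a combination:
1 = 6 − 5
1 = −23 + 4·6
1 = 4·52 − 9·23
1 = −9·179 + 31·52
So 52·31 ≡ 1 (mod 179).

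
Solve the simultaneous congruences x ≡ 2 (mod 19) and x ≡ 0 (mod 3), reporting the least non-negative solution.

21

Write x = 2 + 19·k. Then 19·k ≡ 0 − 2 ≡ 1 (mod 3).
Need 19⁻¹ mod 3. Extended Euclid on (3, 1):
3 = 3*1 + 0
19⁻¹ ≡ 1 (mod 3), so k ≡ 1·1 ≡ 1 (mod 3).
x = 2 + 19·1 = 21.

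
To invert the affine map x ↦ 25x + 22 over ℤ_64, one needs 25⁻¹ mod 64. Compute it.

41

Apply the Euclidean algorithm to 64 and 25:
64 = 2·25 + 14
25 = 1·14 + 11
14 = 1·11 + 3
11 = 3·3 + 2
3 = 1·2 + 1
2 = 2·1 + 0
gcd = 1, so the inverse exists. Back-substitute:
1 = 3 − 2
1 = −11 + 4·3
1 = 4·14 − 5·11
1 = −5·25 + 9·14
1 = 9·64 − 23·25
So 25·(-23) ≡ 1 (mod 64), and -23 ≡ 41 (mod 64).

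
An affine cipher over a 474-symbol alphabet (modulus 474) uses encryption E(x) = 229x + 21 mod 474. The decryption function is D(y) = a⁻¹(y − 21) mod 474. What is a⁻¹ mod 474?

385

gcd(474, 229) by repeated division:
474 = 2×229 + 16
229 = 14×16 + 5
16 = 3×5 + 1
5 = 5×1 + 0
The gcd is 1. Working backward:
1 = 16 − 3·5
1 = −3·229 + 43·16
1 = 43·474 − 89·229
Hence 229⁻¹ ≡ -89 ≡ 385 (mod 474).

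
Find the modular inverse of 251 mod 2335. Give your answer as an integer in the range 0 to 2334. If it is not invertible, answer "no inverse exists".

1321

gcd(2335, 251) by repeated division:
2335 = 9×251 + 76
251 = 3×76 + 23
76 = 3×23 + 7
23 = 3×7 + 2
7 = 3×2 + 1
2 = 2×1 + 0
Since gcd(251, 2335) = 1, back-substitute to write 1 as a combination:
1 = 7 − 3·2
1 = −3·23 + 10·7
1 = 10·76 − 33·23
1 = −33·251 + 109·76
1 = 109·2335 − 1014·251
Thus 251·(-1014) ≡ 1 (mod 2335); reducing, -1014 mod 2335 = 1321.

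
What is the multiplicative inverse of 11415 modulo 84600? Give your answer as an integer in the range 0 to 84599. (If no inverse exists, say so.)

Euclidean algorithm on 84600, 11415:
84600 = 7·11415 + 4695
11415 = 2·4695 + 2025
4695 = 2·2025 + 645
2025 = 3·645 + 90
645 = 7·90 + 15
90 = 6·15 + 0
gcd(11415, 84600) = 15 ≠ 1, so 11415 has no multiplicative inverse modulo 84600.

no inverse exists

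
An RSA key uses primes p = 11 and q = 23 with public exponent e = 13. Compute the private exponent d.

φ(n) = (p−1)(q−1) = 10·22 = 220.
Need d with 13·d ≡ 1 (mod 220). Apply the extended Euclidean algorithm:
220 = 16·13 + 12
13 = 1·12 + 1
12 = 12·1 + 0
Back-substitute:
1 = 13 − 12
1 = −220 + 17·13
So 13·17 ≡ 1 (mod 220), hence d = 17.

17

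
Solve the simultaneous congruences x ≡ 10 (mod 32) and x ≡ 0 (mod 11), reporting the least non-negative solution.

Write x = 10 + 32·k. Then 32·k ≡ 0 − 10 ≡ 1 (mod 11).
Need 32⁻¹ mod 11. Extended Euclid on (11, 10):
11 = 1·10 + 1
10 = 10·1 + 0
Back-substitute:
1 = 11 − 10
32⁻¹ ≡ 10 (mod 11), so k ≡ 10·1 ≡ 10 (mod 11).
x = 10 + 32·10 = 330.

330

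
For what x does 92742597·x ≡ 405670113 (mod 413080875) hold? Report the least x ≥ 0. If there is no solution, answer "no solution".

41642054

First find gcd(92742597, 413080875):
413080875 = 4·92742597 + 42110487
92742597 = 2·42110487 + 8521623
42110487 = 4·8521623 + 8023995
8521623 = 1·8023995 + 497628
8023995 = 16·497628 + 61947
497628 = 8·61947 + 2052
61947 = 30·2052 + 387
2052 = 5·387 + 117
387 = 3·117 + 36
117 = 3·36 + 9
36 = 4·9 + 0
gcd = 9 and 9 | 405670113, so solutions exist. Divide through by 9: 10304733x ≡ 45074457 (mod 45897875).
Now find 10304733⁻¹ mod 45897875:
45897875 = 4*10304733 + 4678943
10304733 = 2*4678943 + 946847
4678943 = 4*946847 + 891555
946847 = 1*891555 + 55292
891555 = 16*55292 + 6883
55292 = 8*6883 + 228
6883 = 30*228 + 43
228 = 5*43 + 13
43 = 3*13 + 4
13 = 3*4 + 1
4 = 4*1 + 0
Back-substitute:
1 = 13 − 3·4
1 = −3·43 + 10·13
1 = 10·228 − 53·43
1 = −53·6883 + 1600·228
1 = 1600·55292 − 12853·6883
1 = −12853·891555 + 207248·55292
1 = 207248·946847 − 220101·891555
1 = −220101·4678943 + 1087652·946847
1 = 1087652·10304733 − 2395405·4678943
1 = −2395405·45897875 + 10669272·10304733
So 10304733⁻¹ ≡ 10669272 (mod 45897875).
Then x ≡ 10669272·45074457 ≡ 41642054 (mod 45897875); the smallest non-negative solution is x = 41642054.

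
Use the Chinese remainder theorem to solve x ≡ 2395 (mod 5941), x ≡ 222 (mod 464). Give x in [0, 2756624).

Write x = 2395 + 5941·k. Then 5941·k ≡ 222 − 2395 ≡ 147 (mod 464).
Need 5941⁻¹ mod 464. Extended Euclid on (464, 373):
464 = 1·373 + 91
373 = 4·91 + 9
91 = 10·9 + 1
9 = 9·1 + 0
Back-substitute:
1 = 91 − 10·9
1 = −10·373 + 41·91
1 = 41·464 − 51·373
5941⁻¹ ≡ 413 (mod 464), so k ≡ 413·147 ≡ 391 (mod 464).
x = 2395 + 5941·391 = 2325326.

2325326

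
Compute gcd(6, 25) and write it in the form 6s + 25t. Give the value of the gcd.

1

Apply Euclid's algorithm to 25 and 6:
25 = 4*6 + 1
6 = 6*1 + 0
gcd(6, 25) = 1.
Express as a combination:
1 = 25 − 4·6
So 1 = (1)·25 + (-4)·6.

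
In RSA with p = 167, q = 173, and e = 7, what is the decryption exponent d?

4079

φ(n) = (p−1)(q−1) = 166·172 = 28552.
Need d with 7·d ≡ 1 (mod 28552). Apply the extended Euclidean algorithm:
28552 = 4078×7 + 6
7 = 1×6 + 1
6 = 6×1 + 0
Back-substitute:
1 = 7 − 6
1 = −28552 + 4079·7
So 7·4079 ≡ 1 (mod 28552), hence d = 4079.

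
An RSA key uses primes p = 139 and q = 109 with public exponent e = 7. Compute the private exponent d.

φ(n) = (p−1)(q−1) = 138·108 = 14904.
Need d with 7·d ≡ 1 (mod 14904). Apply the extended Euclidean algorithm:
14904 = 2129*7 + 1
7 = 7*1 + 0
Back-substitute:
1 = 14904 − 2129·7
So 7·(-2129) ≡ 1 (mod 14904), hence d ≡ -2129 ≡ 12775 (mod 14904).

12775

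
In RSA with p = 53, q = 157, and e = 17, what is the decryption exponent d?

φ(n) = (p−1)(q−1) = 52·156 = 8112.
Need d with 17·d ≡ 1 (mod 8112). Apply the extended Euclidean algorithm:
8112 = 477*17 + 3
17 = 5*3 + 2
3 = 1*2 + 1
2 = 2*1 + 0
Back-substitute:
1 = 3 − 2
1 = −17 + 6·3
1 = 6·8112 − 2863·17
So 17·(-2863) ≡ 1 (mod 8112), hence d ≡ -2863 ≡ 5249 (mod 8112).

5249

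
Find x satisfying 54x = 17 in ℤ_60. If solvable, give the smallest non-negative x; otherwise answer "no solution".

gcd(54, 60):
60 = 1*54 + 6
54 = 9*6 + 0
gcd = 6, but 6 ∤ 17, so the congruence has no solution.

no solution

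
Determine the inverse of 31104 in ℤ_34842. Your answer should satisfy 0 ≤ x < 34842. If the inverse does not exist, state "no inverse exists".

Euclidean algorithm on 34842, 31104:
34842 = 1×31104 + 3738
31104 = 8×3738 + 1200
3738 = 3×1200 + 138
1200 = 8×138 + 96
138 = 1×96 + 42
96 = 2×42 + 12
42 = 3×12 + 6
12 = 2×6 + 0
The gcd is 6, not 1, hence no inverse exists.

no inverse exists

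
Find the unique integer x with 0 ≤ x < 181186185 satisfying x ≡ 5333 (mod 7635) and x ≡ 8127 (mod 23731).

Write x = 5333 + 7635·k. Then 7635·k ≡ 8127 − 5333 ≡ 2794 (mod 23731).
Need 7635⁻¹ mod 23731. Extended Euclid on (23731, 7635):
23731 = 3×7635 + 826
7635 = 9×826 + 201
826 = 4×201 + 22
201 = 9×22 + 3
22 = 7×3 + 1
3 = 3×1 + 0
Back-substitute:
1 = 22 − 7·3
1 = −7·201 + 64·22
1 = 64·826 − 263·201
1 = −263·7635 + 2431·826
1 = 2431·23731 − 7556·7635
7635⁻¹ ≡ 16175 (mod 23731), so k ≡ 16175·2794 ≡ 9126 (mod 23731).
x = 5333 + 7635·9126 = 69682343.

69682343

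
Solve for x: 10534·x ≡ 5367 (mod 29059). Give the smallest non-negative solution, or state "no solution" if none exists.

First find gcd(10534, 29059):
29059 = 2×10534 + 7991
10534 = 1×7991 + 2543
7991 = 3×2543 + 362
2543 = 7×362 + 9
362 = 40×9 + 2
9 = 4×2 + 1
2 = 2×1 + 0
gcd = 1, so a unique solution mod 29059 exists.
Back-substitute for the Bézout coefficients:
1 = 9 − 4·2
1 = −4·362 + 161·9
1 = 161·2543 − 1131·362
1 = −1131·7991 + 3554·2543
1 = 3554·10534 − 4685·7991
1 = −4685·29059 + 12924·10534
So 10534·(12924) ≡ 1 (mod 29059), giving 10534⁻¹ ≡ 12924.
x ≡ 10534⁻¹·5367 ≡ 12924·5367 ≡ 28334 (mod 29059).

28334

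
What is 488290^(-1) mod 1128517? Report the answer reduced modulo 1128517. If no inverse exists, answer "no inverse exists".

Apply the Euclidean algorithm to 1128517 and 488290:
1128517 = 2×488290 + 151937
488290 = 3×151937 + 32479
151937 = 4×32479 + 22021
32479 = 1×22021 + 10458
22021 = 2×10458 + 1105
10458 = 9×1105 + 513
1105 = 2×513 + 79
513 = 6×79 + 39
79 = 2×39 + 1
39 = 39×1 + 0
gcd = 1, so the inverse exists. Back-substitute:
1 = 79 − 2·39
1 = −2·513 + 13·79
1 = 13·1105 − 28·513
1 = −28·10458 + 265·1105
1 = 265·22021 − 558·10458
1 = −558·32479 + 823·22021
1 = 823·151937 − 3850·32479
1 = −3850·488290 + 12373·151937
1 = 12373·1128517 − 28596·488290
Thus 488290·(-28596) ≡ 1 (mod 1128517); reducing, -28596 mod 1128517 = 1099921.

1099921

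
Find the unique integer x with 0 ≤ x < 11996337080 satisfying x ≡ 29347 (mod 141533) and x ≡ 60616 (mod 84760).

3214668376

Write x = 29347 + 141533·k. Then 141533·k ≡ 60616 − 29347 ≡ 31269 (mod 84760).
Need 141533⁻¹ mod 84760. Extended Euclid on (84760, 56773):
84760 = 1*56773 + 27987
56773 = 2*27987 + 799
27987 = 35*799 + 22
799 = 36*22 + 7
22 = 3*7 + 1
7 = 7*1 + 0
Back-substitute:
1 = 22 − 3·7
1 = −3·799 + 109·22
1 = 109·27987 − 3818·799
1 = −3818·56773 + 7745·27987
1 = 7745·84760 − 11563·56773
141533⁻¹ ≡ 73197 (mod 84760), so k ≡ 73197·31269 ≡ 22713 (mod 84760).
x = 29347 + 141533·22713 = 3214668376.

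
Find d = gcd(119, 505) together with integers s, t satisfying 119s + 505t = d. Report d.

1

Euclidean algorithm:
505 = 4·119 + 29
119 = 4·29 + 3
29 = 9·3 + 2
3 = 1·2 + 1
2 = 2·1 + 0
gcd(119, 505) = 1.
Express as a combination:
1 = 3 − 2
1 = −29 + 10·3
1 = 10·119 − 41·29
1 = −41·505 + 174·119
So 1 = (-41)·505 + (174)·119.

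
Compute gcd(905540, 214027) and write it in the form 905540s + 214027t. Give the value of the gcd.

Euclidean algorithm:
905540 = 4*214027 + 49432
214027 = 4*49432 + 16299
49432 = 3*16299 + 535
16299 = 30*535 + 249
535 = 2*249 + 37
249 = 6*37 + 27
37 = 1*27 + 10
27 = 2*10 + 7
10 = 1*7 + 3
7 = 2*3 + 1
3 = 3*1 + 0
gcd(905540, 214027) = 1.
Working backward:
1 = 7 − 2·3
1 = −2·10 + 3·7
1 = 3·27 − 8·10
1 = −8·37 + 11·27
1 = 11·249 − 74·37
1 = −74·535 + 159·249
1 = 159·16299 − 4844·535
1 = −4844·49432 + 14691·16299
1 = 14691·214027 − 63608·49432
1 = −63608·905540 + 269123·214027
So 1 = (-63608)·905540 + (269123)·214027.

1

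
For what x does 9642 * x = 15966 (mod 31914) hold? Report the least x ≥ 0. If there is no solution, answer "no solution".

4566

First find gcd(9642, 31914):
31914 = 3·9642 + 2988
9642 = 3·2988 + 678
2988 = 4·678 + 276
678 = 2·276 + 126
276 = 2·126 + 24
126 = 5·24 + 6
24 = 4·6 + 0
gcd = 6 and 6 | 15966, so solutions exist. Divide through by 6: 1607x ≡ 2661 (mod 5319).
Now find 1607⁻¹ mod 5319:
5319 = 3×1607 + 498
1607 = 3×498 + 113
498 = 4×113 + 46
113 = 2×46 + 21
46 = 2×21 + 4
21 = 5×4 + 1
4 = 4×1 + 0
Back-substitute:
1 = 21 − 5·4
1 = −5·46 + 11·21
1 = 11·113 − 27·46
1 = −27·498 + 119·113
1 = 119·1607 − 384·498
1 = −384·5319 + 1271·1607
So 1607⁻¹ ≡ 1271 (mod 5319).
Then x ≡ 1271·2661 ≡ 4566 (mod 5319); the smallest non-negative solution is x = 4566.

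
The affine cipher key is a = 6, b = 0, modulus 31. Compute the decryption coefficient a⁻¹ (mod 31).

26

Extended Euclidean algorithm:
31 = 5·6 + 1
6 = 6·1 + 0
The gcd is 1. Working backward:
1 = 31 − 5·6
Thus 6·(-5) ≡ 1 (mod 31); reducing, -5 mod 31 = 26.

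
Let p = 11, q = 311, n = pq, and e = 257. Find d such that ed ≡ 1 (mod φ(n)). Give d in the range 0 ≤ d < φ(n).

φ(n) = (p−1)(q−1) = 10·310 = 3100.
Need d with 257·d ≡ 1 (mod 3100). Apply the extended Euclidean algorithm:
3100 = 12×257 + 16
257 = 16×16 + 1
16 = 16×1 + 0
Back-substitute:
1 = 257 − 16·16
1 = −16·3100 + 193·257
So 257·193 ≡ 1 (mod 3100), hence d = 193.

193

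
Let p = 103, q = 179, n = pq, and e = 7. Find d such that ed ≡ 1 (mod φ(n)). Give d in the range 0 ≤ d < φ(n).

10375

φ(n) = (p−1)(q−1) = 102·178 = 18156.
Need d with 7·d ≡ 1 (mod 18156). Apply the extended Euclidean algorithm:
18156 = 2593×7 + 5
7 = 1×5 + 2
5 = 2×2 + 1
2 = 2×1 + 0
Back-substitute:
1 = 5 − 2·2
1 = −2·7 + 3·5
1 = 3·18156 − 7781·7
So 7·(-7781) ≡ 1 (mod 18156), hence d ≡ -7781 ≡ 10375 (mod 18156).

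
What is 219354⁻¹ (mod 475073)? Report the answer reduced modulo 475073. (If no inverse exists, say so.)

463237

gcd(475073, 219354) by repeated division:
475073 = 2·219354 + 36365
219354 = 6·36365 + 1164
36365 = 31·1164 + 281
1164 = 4·281 + 40
281 = 7·40 + 1
40 = 40·1 + 0
gcd = 1, so the inverse exists. Back-substitute:
1 = 281 − 7·40
1 = −7·1164 + 29·281
1 = 29·36365 − 906·1164
1 = −906·219354 + 5465·36365
1 = 5465·475073 − 11836·219354
Thus 219354·(-11836) ≡ 1 (mod 475073); reducing, -11836 mod 475073 = 463237.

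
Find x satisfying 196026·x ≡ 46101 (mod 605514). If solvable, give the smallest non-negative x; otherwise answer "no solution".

gcd(196026, 605514):
605514 = 3*196026 + 17436
196026 = 11*17436 + 4230
17436 = 4*4230 + 516
4230 = 8*516 + 102
516 = 5*102 + 6
102 = 17*6 + 0
gcd = 6, but 6 ∤ 46101, so the congruence has no solution.

no solution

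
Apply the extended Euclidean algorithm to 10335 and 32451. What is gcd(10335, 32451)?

3

Euclidean algorithm:
32451 = 3·10335 + 1446
10335 = 7·1446 + 213
1446 = 6·213 + 168
213 = 1·168 + 45
168 = 3·45 + 33
45 = 1·33 + 12
33 = 2·12 + 9
12 = 1·9 + 3
9 = 3·3 + 0
gcd(10335, 32451) = 3.
Back-substituting:
3 = 12 − 9
3 = −33 + 3·12
3 = 3·45 − 4·33
3 = −4·168 + 15·45
3 = 15·213 − 19·168
3 = −19·1446 + 129·213
3 = 129·10335 − 922·1446
3 = −922·32451 + 2895·10335
So 3 = (-922)·32451 + (2895)·10335.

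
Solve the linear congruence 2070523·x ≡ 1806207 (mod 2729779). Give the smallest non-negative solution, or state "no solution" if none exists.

132454

First find gcd(2070523, 2729779):
2729779 = 1*2070523 + 659256
2070523 = 3*659256 + 92755
659256 = 7*92755 + 9971
92755 = 9*9971 + 3016
9971 = 3*3016 + 923
3016 = 3*923 + 247
923 = 3*247 + 182
247 = 1*182 + 65
182 = 2*65 + 52
65 = 1*52 + 13
52 = 4*13 + 0
gcd = 13 and 13 | 1806207, so solutions exist. Divide through by 13: 159271x ≡ 138939 (mod 209983).
Now find 159271⁻¹ mod 209983:
209983 = 1·159271 + 50712
159271 = 3·50712 + 7135
50712 = 7·7135 + 767
7135 = 9·767 + 232
767 = 3·232 + 71
232 = 3·71 + 19
71 = 3·19 + 14
19 = 1·14 + 5
14 = 2·5 + 4
5 = 1·4 + 1
4 = 4·1 + 0
Back-substitute:
1 = 5 − 4
1 = −14 + 3·5
1 = 3·19 − 4·14
1 = −4·71 + 15·19
1 = 15·232 − 49·71
1 = −49·767 + 162·232
1 = 162·7135 − 1507·767
1 = −1507·50712 + 10711·7135
1 = 10711·159271 − 33640·50712
1 = −33640·209983 + 44351·159271
So 159271⁻¹ ≡ 44351 (mod 209983).
Then x ≡ 44351·138939 ≡ 132454 (mod 209983); the smallest non-negative solution is x = 132454.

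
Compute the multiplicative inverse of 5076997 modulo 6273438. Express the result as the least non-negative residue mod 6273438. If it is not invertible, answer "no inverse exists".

Extended Euclidean algorithm:
6273438 = 1·5076997 + 1196441
5076997 = 4·1196441 + 291233
1196441 = 4·291233 + 31509
291233 = 9·31509 + 7652
31509 = 4·7652 + 901
7652 = 8·901 + 444
901 = 2·444 + 13
444 = 34·13 + 2
13 = 6·2 + 1
2 = 2·1 + 0
Since gcd(5076997, 6273438) = 1, back-substitute to write 1 as a combination:
1 = 13 − 6·2
1 = −6·444 + 205·13
1 = 205·901 − 416·444
1 = −416·7652 + 3533·901
1 = 3533·31509 − 14548·7652
1 = −14548·291233 + 134465·31509
1 = 134465·1196441 − 552408·291233
1 = −552408·5076997 + 2344097·1196441
1 = 2344097·6273438 − 2896505·5076997
Thus 5076997·(-2896505) ≡ 1 (mod 6273438); reducing, -2896505 mod 6273438 = 3376933.

3376933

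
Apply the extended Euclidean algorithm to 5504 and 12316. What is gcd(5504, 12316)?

4

Apply Euclid's algorithm to 12316 and 5504:
12316 = 2×5504 + 1308
5504 = 4×1308 + 272
1308 = 4×272 + 220
272 = 1×220 + 52
220 = 4×52 + 12
52 = 4×12 + 4
12 = 3×4 + 0
gcd(5504, 12316) = 4.
Working backward:
4 = 52 − 4·12
4 = −4·220 + 17·52
4 = 17·272 − 21·220
4 = −21·1308 + 101·272
4 = 101·5504 − 425·1308
4 = −425·12316 + 951·5504
So 4 = (-425)·12316 + (951)·5504.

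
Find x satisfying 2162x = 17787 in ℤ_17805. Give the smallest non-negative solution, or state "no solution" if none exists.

7626

First find gcd(2162, 17805):
17805 = 8*2162 + 509
2162 = 4*509 + 126
509 = 4*126 + 5
126 = 25*5 + 1
5 = 5*1 + 0
gcd = 1, so a unique solution mod 17805 exists.
Back-substitute for the Bézout coefficients:
1 = 126 − 25·5
1 = −25·509 + 101·126
1 = 101·2162 − 429·509
1 = −429·17805 + 3533·2162
So 2162·(3533) ≡ 1 (mod 17805), giving 2162⁻¹ ≡ 3533.
x ≡ 2162⁻¹·17787 ≡ 3533·17787 ≡ 7626 (mod 17805).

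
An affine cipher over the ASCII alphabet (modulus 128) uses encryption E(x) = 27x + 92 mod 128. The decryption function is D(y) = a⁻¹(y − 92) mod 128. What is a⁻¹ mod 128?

Apply the Euclidean algorithm to 128 and 27:
128 = 4*27 + 20
27 = 1*20 + 7
20 = 2*7 + 6
7 = 1*6 + 1
6 = 6*1 + 0
gcd = 1, so the inverse exists. Back-substitute:
1 = 7 − 6
1 = −20 + 3·7
1 = 3·27 − 4·20
1 = −4·128 + 19·27
So 27·19 ≡ 1 (mod 128).

19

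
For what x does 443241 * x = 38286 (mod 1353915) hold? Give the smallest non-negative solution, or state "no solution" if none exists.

55401

First find gcd(443241, 1353915):
1353915 = 3·443241 + 24192
443241 = 18·24192 + 7785
24192 = 3·7785 + 837
7785 = 9·837 + 252
837 = 3·252 + 81
252 = 3·81 + 9
81 = 9·9 + 0
gcd = 9 and 9 | 38286, so solutions exist. Divide through by 9: 49249x ≡ 4254 (mod 150435).
Now find 49249⁻¹ mod 150435:
150435 = 3×49249 + 2688
49249 = 18×2688 + 865
2688 = 3×865 + 93
865 = 9×93 + 28
93 = 3×28 + 9
28 = 3×9 + 1
9 = 9×1 + 0
Back-substitute:
1 = 28 − 3·9
1 = −3·93 + 10·28
1 = 10·865 − 93·93
1 = −93·2688 + 289·865
1 = 289·49249 − 5295·2688
1 = −5295·150435 + 16174·49249
So 49249⁻¹ ≡ 16174 (mod 150435).
Then x ≡ 16174·4254 ≡ 55401 (mod 150435); the smallest non-negative solution is x = 55401.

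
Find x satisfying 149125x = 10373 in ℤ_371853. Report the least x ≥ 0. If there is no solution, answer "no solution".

First find gcd(149125, 371853):
371853 = 2×149125 + 73603
149125 = 2×73603 + 1919
73603 = 38×1919 + 681
1919 = 2×681 + 557
681 = 1×557 + 124
557 = 4×124 + 61
124 = 2×61 + 2
61 = 30×2 + 1
2 = 2×1 + 0
gcd = 1, so a unique solution mod 371853 exists.
Back-substitute for the Bézout coefficients:
1 = 61 − 30·2
1 = −30·124 + 61·61
1 = 61·557 − 274·124
1 = −274·681 + 335·557
1 = 335·1919 − 944·681
1 = −944·73603 + 36207·1919
1 = 36207·149125 − 73358·73603
1 = −73358·371853 + 182923·149125
So 149125·(182923) ≡ 1 (mod 371853), giving 149125⁻¹ ≡ 182923.
x ≡ 149125⁻¹·10373 ≡ 182923·10373 ≡ 266273 (mod 371853).

266273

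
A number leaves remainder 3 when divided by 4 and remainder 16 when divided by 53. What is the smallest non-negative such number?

175

Write x = 3 + 4·k. Then 4·k ≡ 16 − 3 ≡ 13 (mod 53).
Need 4⁻¹ mod 53. Extended Euclid on (53, 4):
53 = 13·4 + 1
4 = 4·1 + 0
Back-substitute:
1 = 53 − 13·4
4⁻¹ ≡ 40 (mod 53), so k ≡ 40·13 ≡ 43 (mod 53).
x = 3 + 4·43 = 175.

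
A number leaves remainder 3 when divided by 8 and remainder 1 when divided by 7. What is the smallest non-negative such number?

43

Write x = 3 + 8·k. Then 8·k ≡ 1 − 3 ≡ 5 (mod 7).
Need 8⁻¹ mod 7. Extended Euclid on (7, 1):
7 = 7·1 + 0
8⁻¹ ≡ 1 (mod 7), so k ≡ 1·5 ≡ 5 (mod 7).
x = 3 + 8·5 = 43.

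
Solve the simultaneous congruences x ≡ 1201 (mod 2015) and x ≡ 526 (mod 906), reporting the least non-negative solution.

1010716

Write x = 1201 + 2015·k. Then 2015·k ≡ 526 − 1201 ≡ 231 (mod 906).
Need 2015⁻¹ mod 906. Extended Euclid on (906, 203):
906 = 4×203 + 94
203 = 2×94 + 15
94 = 6×15 + 4
15 = 3×4 + 3
4 = 1×3 + 1
3 = 3×1 + 0
Back-substitute:
1 = 4 − 3
1 = −15 + 4·4
1 = 4·94 − 25·15
1 = −25·203 + 54·94
1 = 54·906 − 241·203
2015⁻¹ ≡ 665 (mod 906), so k ≡ 665·231 ≡ 501 (mod 906).
x = 1201 + 2015·501 = 1010716.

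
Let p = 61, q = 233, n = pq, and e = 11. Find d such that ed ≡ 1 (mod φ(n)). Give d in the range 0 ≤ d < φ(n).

2531

φ(n) = (p−1)(q−1) = 60·232 = 13920.
Need d with 11·d ≡ 1 (mod 13920). Apply the extended Euclidean algorithm:
13920 = 1265*11 + 5
11 = 2*5 + 1
5 = 5*1 + 0
Back-substitute:
1 = 11 − 2·5
1 = −2·13920 + 2531·11
So 11·2531 ≡ 1 (mod 13920), hence d = 2531.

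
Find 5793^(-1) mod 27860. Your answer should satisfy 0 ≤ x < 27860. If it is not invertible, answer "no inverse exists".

6757

Apply the Euclidean algorithm to 27860 and 5793:
27860 = 4·5793 + 4688
5793 = 1·4688 + 1105
4688 = 4·1105 + 268
1105 = 4·268 + 33
268 = 8·33 + 4
33 = 8·4 + 1
4 = 4·1 + 0
The gcd is 1. Working backward:
1 = 33 − 8·4
1 = −8·268 + 65·33
1 = 65·1105 − 268·268
1 = −268·4688 + 1137·1105
1 = 1137·5793 − 1405·4688
1 = −1405·27860 + 6757·5793
So 5793·6757 ≡ 1 (mod 27860).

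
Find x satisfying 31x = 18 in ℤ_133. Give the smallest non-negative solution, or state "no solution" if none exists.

125

First find gcd(31, 133):
133 = 4*31 + 9
31 = 3*9 + 4
9 = 2*4 + 1
4 = 4*1 + 0
gcd = 1, so a unique solution mod 133 exists.
Back-substitute for the Bézout coefficients:
1 = 9 − 2·4
1 = −2·31 + 7·9
1 = 7·133 − 30·31
So 31·(-30) ≡ 1 (mod 133), giving 31⁻¹ ≡ 103.
x ≡ 31⁻¹·18 ≡ 103·18 ≡ 125 (mod 133).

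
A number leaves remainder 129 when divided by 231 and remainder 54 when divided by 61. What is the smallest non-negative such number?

11217

Write x = 129 + 231·k. Then 231·k ≡ 54 − 129 ≡ 47 (mod 61).
Need 231⁻¹ mod 61. Extended Euclid on (61, 48):
61 = 1·48 + 13
48 = 3·13 + 9
13 = 1·9 + 4
9 = 2·4 + 1
4 = 4·1 + 0
Back-substitute:
1 = 9 − 2·4
1 = −2·13 + 3·9
1 = 3·48 − 11·13
1 = −11·61 + 14·48
231⁻¹ ≡ 14 (mod 61), so k ≡ 14·47 ≡ 48 (mod 61).
x = 129 + 231·48 = 11217.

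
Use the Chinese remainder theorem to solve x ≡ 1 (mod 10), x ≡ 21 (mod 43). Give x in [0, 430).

Write x = 1 + 10·k. Then 10·k ≡ 21 − 1 ≡ 20 (mod 43).
Need 10⁻¹ mod 43. Extended Euclid on (43, 10):
43 = 4·10 + 3
10 = 3·3 + 1
3 = 3·1 + 0
Back-substitute:
1 = 10 − 3·3
1 = −3·43 + 13·10
10⁻¹ ≡ 13 (mod 43), so k ≡ 13·20 ≡ 2 (mod 43).
x = 1 + 10·2 = 21.

21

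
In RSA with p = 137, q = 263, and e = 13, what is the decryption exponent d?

φ(n) = (p−1)(q−1) = 136·262 = 35632.
Need d with 13·d ≡ 1 (mod 35632). Apply the extended Euclidean algorithm:
35632 = 2740×13 + 12
13 = 1×12 + 1
12 = 12×1 + 0
Back-substitute:
1 = 13 − 12
1 = −35632 + 2741·13
So 13·2741 ≡ 1 (mod 35632), hence d = 2741.

2741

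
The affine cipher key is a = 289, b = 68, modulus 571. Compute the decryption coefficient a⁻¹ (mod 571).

gcd(571, 289) by repeated division:
571 = 1×289 + 282
289 = 1×282 + 7
282 = 40×7 + 2
7 = 3×2 + 1
2 = 2×1 + 0
gcd = 1, so the inverse exists. Back-substitute:
1 = 7 − 3·2
1 = −3·282 + 121·7
1 = 121·289 − 124·282
1 = −124·571 + 245·289
So 289·245 ≡ 1 (mod 571).

245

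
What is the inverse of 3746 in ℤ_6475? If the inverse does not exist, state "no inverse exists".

2031

gcd(6475, 3746) by repeated division:
6475 = 1·3746 + 2729
3746 = 1·2729 + 1017
2729 = 2·1017 + 695
1017 = 1·695 + 322
695 = 2·322 + 51
322 = 6·51 + 16
51 = 3·16 + 3
16 = 5·3 + 1
3 = 3·1 + 0
gcd = 1, so the inverse exists. Back-substitute:
1 = 16 − 5·3
1 = −5·51 + 16·16
1 = 16·322 − 101·51
1 = −101·695 + 218·322
1 = 218·1017 − 319·695
1 = −319·2729 + 856·1017
1 = 856·3746 − 1175·2729
1 = −1175·6475 + 2031·3746
So 3746·2031 ≡ 1 (mod 6475).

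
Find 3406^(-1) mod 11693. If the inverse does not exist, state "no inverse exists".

7103

Run Euclid on (11693, 3406):
11693 = 3·3406 + 1475
3406 = 2·1475 + 456
1475 = 3·456 + 107
456 = 4·107 + 28
107 = 3·28 + 23
28 = 1·23 + 5
23 = 4·5 + 3
5 = 1·3 + 2
3 = 1·2 + 1
2 = 2·1 + 0
The gcd is 1. Working backward:
1 = 3 − 2
1 = −5 + 2·3
1 = 2·23 − 9·5
1 = −9·28 + 11·23
1 = 11·107 − 42·28
1 = −42·456 + 179·107
1 = 179·1475 − 579·456
1 = −579·3406 + 1337·1475
1 = 1337·11693 − 4590·3406
So 3406·(-4590) ≡ 1 (mod 11693), and -4590 ≡ 7103 (mod 11693).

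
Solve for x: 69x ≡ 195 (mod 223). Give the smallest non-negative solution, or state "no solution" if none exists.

First find gcd(69, 223):
223 = 3·69 + 16
69 = 4·16 + 5
16 = 3·5 + 1
5 = 5·1 + 0
gcd = 1, so a unique solution mod 223 exists.
Back-substitute for the Bézout coefficients:
1 = 16 − 3·5
1 = −3·69 + 13·16
1 = 13·223 − 42·69
So 69·(-42) ≡ 1 (mod 223), giving 69⁻¹ ≡ 181.
x ≡ 69⁻¹·195 ≡ 181·195 ≡ 61 (mod 223).

61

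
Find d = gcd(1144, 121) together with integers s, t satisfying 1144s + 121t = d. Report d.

11

Repeated division:
1144 = 9·121 + 55
121 = 2·55 + 11
55 = 5·11 + 0
gcd(1144, 121) = 11.
Working backward:
11 = 121 − 2·55
11 = −2·1144 + 19·121
So 11 = (-2)·1144 + (19)·121.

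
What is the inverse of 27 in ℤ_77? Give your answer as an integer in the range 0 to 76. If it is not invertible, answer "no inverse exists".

20

Apply the Euclidean algorithm to 77 and 27:
77 = 2*27 + 23
27 = 1*23 + 4
23 = 5*4 + 3
4 = 1*3 + 1
3 = 3*1 + 0
gcd = 1, so the inverse exists. Back-substitute:
1 = 4 − 3
1 = −23 + 6·4
1 = 6·27 − 7·23
1 = −7·77 + 20·27
So 27·20 ≡ 1 (mod 77).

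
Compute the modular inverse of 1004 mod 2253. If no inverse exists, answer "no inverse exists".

1784

gcd(2253, 1004) by repeated division:
2253 = 2*1004 + 245
1004 = 4*245 + 24
245 = 10*24 + 5
24 = 4*5 + 4
5 = 1*4 + 1
4 = 4*1 + 0
The gcd is 1. Working backward:
1 = 5 − 4
1 = −24 + 5·5
1 = 5·245 − 51·24
1 = −51·1004 + 209·245
1 = 209·2253 − 469·1004
Thus 1004·(-469) ≡ 1 (mod 2253); reducing, -469 mod 2253 = 1784.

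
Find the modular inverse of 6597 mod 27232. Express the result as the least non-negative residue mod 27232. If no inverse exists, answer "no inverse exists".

1581

Extended Euclidean algorithm:
27232 = 4×6597 + 844
6597 = 7×844 + 689
844 = 1×689 + 155
689 = 4×155 + 69
155 = 2×69 + 17
69 = 4×17 + 1
17 = 17×1 + 0
The gcd is 1. Working backward:
1 = 69 − 4·17
1 = −4·155 + 9·69
1 = 9·689 − 40·155
1 = −40·844 + 49·689
1 = 49·6597 − 383·844
1 = −383·27232 + 1581·6597
So 6597·1581 ≡ 1 (mod 27232).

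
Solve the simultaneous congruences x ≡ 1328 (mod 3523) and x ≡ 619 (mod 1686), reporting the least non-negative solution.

4901821

Write x = 1328 + 3523·k. Then 3523·k ≡ 619 − 1328 ≡ 977 (mod 1686).
Need 3523⁻¹ mod 1686. Extended Euclid on (1686, 151):
1686 = 11×151 + 25
151 = 6×25 + 1
25 = 25×1 + 0
Back-substitute:
1 = 151 − 6·25
1 = −6·1686 + 67·151
3523⁻¹ ≡ 67 (mod 1686), so k ≡ 67·977 ≡ 1391 (mod 1686).
x = 1328 + 3523·1391 = 4901821.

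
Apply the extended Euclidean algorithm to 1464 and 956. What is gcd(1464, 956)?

Apply Euclid's algorithm to 1464 and 956:
1464 = 1·956 + 508
956 = 1·508 + 448
508 = 1·448 + 60
448 = 7·60 + 28
60 = 2·28 + 4
28 = 7·4 + 0
gcd(1464, 956) = 4.
Working backward:
4 = 60 − 2·28
4 = −2·448 + 15·60
4 = 15·508 − 17·448
4 = −17·956 + 32·508
4 = 32·1464 − 49·956
So 4 = (32)·1464 + (-49)·956.

4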